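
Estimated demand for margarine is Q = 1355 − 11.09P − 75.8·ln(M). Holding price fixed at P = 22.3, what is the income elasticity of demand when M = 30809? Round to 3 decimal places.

-0.234

At P = 22.3, M = 30809: Q = 324.257.
Holding P constant, ∂Q/∂M = -75.8/M = -0.00246032.
η_M = (∂Q/∂M)·(M/Q) = -0.00246032 × (30809/324.257) = -0.234.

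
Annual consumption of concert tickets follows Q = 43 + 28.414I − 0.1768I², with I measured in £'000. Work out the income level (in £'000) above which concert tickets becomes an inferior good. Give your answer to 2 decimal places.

dQ/dI = 28.414 − 0.3536I.
The good is inferior where dQ/dI < 0. Setting dQ/dI = 0 gives I = 28.414 / 0.3536 = 80.36.

80.36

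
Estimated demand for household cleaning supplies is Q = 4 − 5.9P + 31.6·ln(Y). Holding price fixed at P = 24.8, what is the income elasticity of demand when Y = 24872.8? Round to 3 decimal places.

0.178

At P = 24.8, Y = 24872.8: Q = 177.520.
Holding P constant, ∂Q/∂Y = 31.6/Y = 0.00127046.
η_Y = (∂Q/∂Y)·(Y/Q) = 0.00127046 × (24872.8/177.520) = 0.178.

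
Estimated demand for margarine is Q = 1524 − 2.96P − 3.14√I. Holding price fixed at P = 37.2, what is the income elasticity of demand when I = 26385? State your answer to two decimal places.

At P = 37.2, I = 26385: Q = 903.843.
Holding P constant, ∂Q/∂I = -3.14/(2√I) = -0.00966543.
η_I = (∂Q/∂I)·(I/Q) = -0.00966543 × (26385/903.843) = -0.28.

-0.28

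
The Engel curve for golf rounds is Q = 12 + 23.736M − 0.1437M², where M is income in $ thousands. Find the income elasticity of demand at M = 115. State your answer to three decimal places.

At M = 115: Q = 841.2075.
dQ/dM = 23.736 − 0.2874M = -9.31500.
η = (dQ/dM)·(M/Q) = -9.31500 × (115/841.2075) = -1.273.

-1.273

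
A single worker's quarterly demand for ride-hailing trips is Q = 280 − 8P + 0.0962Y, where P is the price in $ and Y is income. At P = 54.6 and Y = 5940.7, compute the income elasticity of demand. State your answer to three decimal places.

1.378

At P = 54.6, Y = 5940.7: Q = 414.695.
Holding P constant, ∂Q/∂Y = 0.0962.
η_Y = (∂Q/∂Y)·(Y/Q) = 0.0962 × (5940.7/414.695) = 1.378.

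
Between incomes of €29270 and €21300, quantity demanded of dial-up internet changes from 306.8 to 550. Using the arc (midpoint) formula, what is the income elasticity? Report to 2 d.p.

ΔQ = 550 − 306.8 = 243.2; midpoint Q̄ = (306.8 + 550)/2 = 428.4.
ΔI = 21300 − 29270 = -7970; midpoint Ī = (29270 + 21300)/2 = 25285.
η = (ΔQ/Q̄) ÷ (ΔI/Ī) = (243.2/428.4) ÷ (-7970/25285) = -1.80.

-1.80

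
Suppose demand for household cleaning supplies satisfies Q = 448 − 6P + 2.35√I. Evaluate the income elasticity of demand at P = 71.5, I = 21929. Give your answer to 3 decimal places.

At P = 71.5, I = 21929: Q = 366.998.
Holding P constant, ∂Q/∂I = 2.35/(2√I) = 0.00793466.
η_I = (∂Q/∂I)·(I/Q) = 0.00793466 × (21929/366.998) = 0.474.

0.474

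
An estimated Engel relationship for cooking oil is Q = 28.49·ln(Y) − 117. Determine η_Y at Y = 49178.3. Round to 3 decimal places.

0.149

At Y = 49178.3: Q = 190.783.
dQ/dY = 28.49/Y = 0.000579321 at this income.
η = (dQ/dY)·(Y/Q) = 0.000579321 × (49178.3/190.783) = 0.149.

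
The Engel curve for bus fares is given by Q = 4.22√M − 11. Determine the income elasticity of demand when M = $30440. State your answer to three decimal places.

At M = 30440: Q = 725.266.
dQ/dM = 4.22/(2√M) = 0.0120937 at this income.
η = (dQ/dM)·(M/Q) = 0.0120937 × (30440/725.266) = 0.508.

0.508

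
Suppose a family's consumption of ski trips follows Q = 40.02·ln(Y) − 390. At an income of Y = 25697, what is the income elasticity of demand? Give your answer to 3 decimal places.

At Y = 25697: Q = 16.368.
dQ/dY = 40.02/Y = 0.00155738 at this income.
η = (dQ/dY)·(Y/Q) = 0.00155738 × (25697/16.368) = 2.445.

2.445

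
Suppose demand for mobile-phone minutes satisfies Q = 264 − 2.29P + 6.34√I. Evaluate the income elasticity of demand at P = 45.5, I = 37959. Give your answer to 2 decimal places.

At P = 45.5, I = 37959: Q = 1395.032.
Holding P constant, ∂Q/∂I = 6.34/(2√I) = 0.0162705.
η_I = (∂Q/∂I)·(I/Q) = 0.0162705 × (37959/1395.032) = 0.44.

0.44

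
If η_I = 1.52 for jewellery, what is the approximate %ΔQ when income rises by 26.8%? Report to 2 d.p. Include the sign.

40.74%

%ΔQ ≈ η × %ΔI = 1.52 × 26.8% = 40.74%.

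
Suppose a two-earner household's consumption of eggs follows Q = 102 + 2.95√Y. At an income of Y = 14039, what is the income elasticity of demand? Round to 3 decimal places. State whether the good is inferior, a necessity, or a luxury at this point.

0.387 (necessity)

At Y = 14039: Q = 451.535.
dQ/dY = 2.95/(2√Y) = 0.0124487 at this income.
η = (dQ/dY)·(Y/Q) = 0.0124487 × (14039/451.535) = 0.387.
Since 0 < η < 1, the good is a necessity.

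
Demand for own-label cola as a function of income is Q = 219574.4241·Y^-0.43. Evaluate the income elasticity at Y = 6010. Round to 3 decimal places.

For Q = A·Y^β the income elasticity is constant and equal to β.
Here β = -0.43, so η = -0.430.

-0.430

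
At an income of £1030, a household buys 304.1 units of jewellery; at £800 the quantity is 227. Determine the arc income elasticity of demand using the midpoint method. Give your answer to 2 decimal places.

ΔQ = 227 − 304.1 = -77.1; midpoint Q̄ = (304.1 + 227)/2 = 265.55.
ΔI = 800 − 1030 = -230; midpoint Ī = (1030 + 800)/2 = 915.
η = (ΔQ/Q̄) ÷ (ΔI/Ī) = (-77.1/265.55) ÷ (-230/915) = 1.16.

1.16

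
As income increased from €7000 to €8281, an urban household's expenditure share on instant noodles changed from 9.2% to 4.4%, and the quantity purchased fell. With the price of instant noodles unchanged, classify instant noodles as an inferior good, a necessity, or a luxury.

inferior good

Quantity demanded falls as income rises, so η < 0.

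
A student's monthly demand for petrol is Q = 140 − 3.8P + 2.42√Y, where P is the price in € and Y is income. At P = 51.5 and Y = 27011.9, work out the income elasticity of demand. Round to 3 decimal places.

At P = 51.5, Y = 27011.9: Q = 342.034.
Holding P constant, ∂Q/∂Y = 2.42/(2√Y) = 0.0073622.
η_Y = (∂Q/∂Y)·(Y/Q) = 0.0073622 × (27011.9/342.034) = 0.581.

0.581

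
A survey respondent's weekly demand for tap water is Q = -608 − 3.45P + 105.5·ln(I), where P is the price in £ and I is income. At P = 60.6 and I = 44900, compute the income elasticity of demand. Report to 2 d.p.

0.34

At P = 60.6, I = 44900: Q = 313.066.
Holding P constant, ∂Q/∂I = 105.5/I = 0.00234967.
η_I = (∂Q/∂I)·(I/Q) = 0.00234967 × (44900/313.066) = 0.34.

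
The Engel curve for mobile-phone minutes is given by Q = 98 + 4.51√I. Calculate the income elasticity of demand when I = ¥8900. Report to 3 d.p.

At I = 8900: Q = 523.473.
dQ/dI = 4.51/(2√I) = 0.023903 at this income.
η = (dQ/dI)·(I/Q) = 0.023903 × (8900/523.473) = 0.406.

0.406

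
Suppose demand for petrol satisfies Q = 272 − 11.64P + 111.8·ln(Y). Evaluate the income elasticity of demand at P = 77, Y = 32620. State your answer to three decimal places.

At P = 77, Y = 32620: Q = 537.622.
Holding P constant, ∂Q/∂Y = 111.8/Y = 0.00342735.
η_Y = (∂Q/∂Y)·(Y/Q) = 0.00342735 × (32620/537.622) = 0.208.

0.208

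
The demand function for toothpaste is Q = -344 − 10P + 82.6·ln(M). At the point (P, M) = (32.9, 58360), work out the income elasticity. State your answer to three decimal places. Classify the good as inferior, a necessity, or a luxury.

At P = 32.9, M = 58360: Q = 233.484.
Holding P constant, ∂Q/∂M = 82.6/M = 0.00141535.
η_M = (∂Q/∂M)·(M/Q) = 0.00141535 × (58360/233.484) = 0.354.
Since 0 < η < 1, this is a necessity.

0.354 (necessity)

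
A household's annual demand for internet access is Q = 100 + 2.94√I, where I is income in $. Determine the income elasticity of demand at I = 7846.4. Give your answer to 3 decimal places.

0.361

At I = 7846.4: Q = 360.425.
dQ/dI = 2.94/(2√I) = 0.0165952 at this income.
η = (dQ/dI)·(I/Q) = 0.0165952 × (7846.4/360.425) = 0.361.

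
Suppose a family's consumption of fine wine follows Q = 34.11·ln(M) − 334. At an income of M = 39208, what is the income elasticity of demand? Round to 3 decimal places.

At M = 39208: Q = 26.769.
dQ/dM = 34.11/M = 0.000869976 at this income.
η = (dQ/dM)·(M/Q) = 0.000869976 × (39208/26.769) = 1.274.

1.274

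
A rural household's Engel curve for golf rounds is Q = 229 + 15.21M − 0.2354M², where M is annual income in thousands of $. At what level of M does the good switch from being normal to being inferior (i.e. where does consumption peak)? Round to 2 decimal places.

32.31

dQ/dM = 15.21 − 0.4708M.
The good is inferior where dQ/dM < 0. Setting dQ/dM = 0 gives M = 15.21 / 0.4708 = 32.31.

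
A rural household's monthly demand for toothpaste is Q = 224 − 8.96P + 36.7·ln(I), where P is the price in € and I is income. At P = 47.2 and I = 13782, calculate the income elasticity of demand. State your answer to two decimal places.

At P = 47.2, I = 13782: Q = 150.880.
Holding P constant, ∂Q/∂I = 36.7/I = 0.00266289.
η_I = (∂Q/∂I)·(I/Q) = 0.00266289 × (13782/150.880) = 0.24.

0.24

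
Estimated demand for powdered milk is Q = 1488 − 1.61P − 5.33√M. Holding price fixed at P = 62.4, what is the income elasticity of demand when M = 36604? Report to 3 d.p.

At P = 62.4, M = 36604: Q = 367.791.
Holding P constant, ∂Q/∂M = -5.33/(2√M) = -0.0139294.
η_M = (∂Q/∂M)·(M/Q) = -0.0139294 × (36604/367.791) = -1.386.

-1.386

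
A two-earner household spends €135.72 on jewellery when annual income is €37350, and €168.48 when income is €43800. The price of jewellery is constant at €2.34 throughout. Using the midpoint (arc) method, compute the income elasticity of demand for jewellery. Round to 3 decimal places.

With a constant price, Q₁ = 135.72/2.34 = 58.000 and Q₂ = 168.48/2.34 = 72.000 (equivalently, work directly with expenditure since P cancels).
Midpoint %ΔQ = (168.48 − 135.72)/152.10 = 0.21538; midpoint %ΔI = (43800 − 37350)/40575 = 0.15896.
η = 0.21538 / 0.15896 = 1.355.

1.355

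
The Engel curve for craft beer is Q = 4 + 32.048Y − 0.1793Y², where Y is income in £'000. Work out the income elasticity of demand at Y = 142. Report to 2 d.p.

At Y = 142: Q = 939.4108.
dQ/dY = 32.048 − 0.3586Y = -18.87320.
η = (dQ/dY)·(Y/Q) = -18.87320 × (142/939.4108) = -2.85.

-2.85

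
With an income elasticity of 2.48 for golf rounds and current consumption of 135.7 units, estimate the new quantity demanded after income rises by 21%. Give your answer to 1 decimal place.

206.4

%ΔQ ≈ η × %ΔI = 2.48 × 21% = 52.08%.
New Q ≈ 135.7 × (1 + 0.5208) = 206.4.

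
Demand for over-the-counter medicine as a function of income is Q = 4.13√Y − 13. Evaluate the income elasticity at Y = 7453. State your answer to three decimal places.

At Y = 7453: Q = 343.546.
dQ/dY = 4.13/(2√Y) = 0.0239196 at this income.
η = (dQ/dY)·(Y/Q) = 0.0239196 × (7453/343.546) = 0.519.

0.519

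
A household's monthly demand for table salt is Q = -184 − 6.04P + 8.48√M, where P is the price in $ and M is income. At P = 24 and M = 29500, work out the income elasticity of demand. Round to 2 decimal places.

At P = 24, M = 29500: Q = 1127.528.
Holding P constant, ∂Q/∂M = 8.48/(2√M) = 0.0246862.
η_M = (∂Q/∂M)·(M/Q) = 0.0246862 × (29500/1127.528) = 0.65.

0.65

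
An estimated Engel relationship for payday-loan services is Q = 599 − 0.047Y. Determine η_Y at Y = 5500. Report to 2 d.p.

At Y = 5500: Q = 340.500.
dQ/dY = −0.047.
η = (dQ/dY)·(Y/Q) = -0.047 × (5500/340.500) = -0.76.

-0.76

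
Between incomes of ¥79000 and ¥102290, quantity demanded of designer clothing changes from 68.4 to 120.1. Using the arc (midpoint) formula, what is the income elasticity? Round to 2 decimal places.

2.13

ΔQ = 120.1 − 68.4 = 51.7; midpoint Q̄ = (68.4 + 120.1)/2 = 94.25.
ΔI = 102290 − 79000 = 23290; midpoint Ī = (79000 + 102290)/2 = 90645.
η = (ΔQ/Q̄) ÷ (ΔI/Ī) = (51.7/94.25) ÷ (23290/90645) = 2.13.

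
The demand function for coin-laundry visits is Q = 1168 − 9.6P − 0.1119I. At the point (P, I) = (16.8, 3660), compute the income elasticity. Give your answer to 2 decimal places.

At P = 16.8, I = 3660: Q = 597.166.
Holding P constant, ∂Q/∂I = −0.1119.
η_I = (∂Q/∂I)·(I/Q) = -0.1119 × (3660/597.166) = -0.69.

-0.69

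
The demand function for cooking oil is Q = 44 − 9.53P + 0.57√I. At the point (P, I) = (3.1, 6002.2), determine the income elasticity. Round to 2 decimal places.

0.38

At P = 3.1, I = 6002.2: Q = 58.617.
Holding P constant, ∂Q/∂I = 0.57/(2√I) = 0.00367866.
η_I = (∂Q/∂I)·(I/Q) = 0.00367866 × (6002.2/58.617) = 0.38.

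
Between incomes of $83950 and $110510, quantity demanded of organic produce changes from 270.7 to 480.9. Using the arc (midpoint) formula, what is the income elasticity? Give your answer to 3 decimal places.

ΔQ = 480.9 − 270.7 = 210.2; midpoint Q̄ = (270.7 + 480.9)/2 = 375.8.
ΔI = 110510 − 83950 = 26560; midpoint Ī = (83950 + 110510)/2 = 97230.
η = (ΔQ/Q̄) ÷ (ΔI/Ī) = (210.2/375.8) ÷ (26560/97230) = 2.048.

2.048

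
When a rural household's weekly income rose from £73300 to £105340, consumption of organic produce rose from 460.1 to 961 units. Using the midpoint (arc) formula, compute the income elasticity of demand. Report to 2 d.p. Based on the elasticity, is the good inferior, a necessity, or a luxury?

1.97 (luxury)

ΔQ = 961 − 460.1 = 500.9; midpoint Q̄ = (460.1 + 961)/2 = 710.55.
ΔI = 105340 − 73300 = 32040; midpoint Ī = (73300 + 105340)/2 = 89320.
η = (ΔQ/Q̄) ÷ (ΔI/Ī) = (500.9/710.55) ÷ (32040/89320) = 1.97.
η > 1 ⇒ luxury.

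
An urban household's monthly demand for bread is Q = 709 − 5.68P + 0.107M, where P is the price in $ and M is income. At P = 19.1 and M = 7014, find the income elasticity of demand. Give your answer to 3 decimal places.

0.556

At P = 19.1, M = 7014: Q = 1351.010.
Holding P constant, ∂Q/∂M = 0.107.
η_M = (∂Q/∂M)·(M/Q) = 0.107 × (7014/1351.010) = 0.556.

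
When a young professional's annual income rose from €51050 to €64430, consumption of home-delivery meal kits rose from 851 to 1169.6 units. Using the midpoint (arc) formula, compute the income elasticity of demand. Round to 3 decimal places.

ΔQ = 1169.6 − 851 = 318.6; midpoint Q̄ = (851 + 1169.6)/2 = 1010.3.
ΔI = 64430 − 51050 = 13380; midpoint Ī = (51050 + 64430)/2 = 57740.
η = (ΔQ/Q̄) ÷ (ΔI/Ī) = (318.6/1010.3) ÷ (13380/57740) = 1.361.

1.361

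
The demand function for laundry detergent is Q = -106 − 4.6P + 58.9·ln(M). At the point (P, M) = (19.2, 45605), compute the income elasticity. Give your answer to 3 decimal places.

0.135

At P = 19.2, M = 45605: Q = 437.546.
Holding P constant, ∂Q/∂M = 58.9/M = 0.00129153.
η_M = (∂Q/∂M)·(M/Q) = 0.00129153 × (45605/437.546) = 0.135.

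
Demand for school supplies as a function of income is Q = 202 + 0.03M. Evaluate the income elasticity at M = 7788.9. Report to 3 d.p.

0.536

At M = 7788.9: Q = 435.667.
dQ/dM = 0.03.
η = (dQ/dM)·(M/Q) = 0.03 × (7788.9/435.667) = 0.536.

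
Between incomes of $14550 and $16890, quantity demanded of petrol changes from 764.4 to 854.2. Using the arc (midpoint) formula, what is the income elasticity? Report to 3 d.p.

ΔQ = 854.2 − 764.4 = 89.8; midpoint Q̄ = (764.4 + 854.2)/2 = 809.3.
ΔI = 16890 − 14550 = 2340; midpoint Ī = (14550 + 16890)/2 = 15720.
η = (ΔQ/Q̄) ÷ (ΔI/Ī) = (89.8/809.3) ÷ (2340/15720) = 0.745.

0.745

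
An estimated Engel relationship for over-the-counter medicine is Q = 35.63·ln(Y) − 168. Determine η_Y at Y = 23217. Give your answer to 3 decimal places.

0.187

At Y = 23217: Q = 190.176.
dQ/dY = 35.63/Y = 0.00153465 at this income.
η = (dQ/dY)·(Y/Q) = 0.00153465 × (23217/190.176) = 0.187.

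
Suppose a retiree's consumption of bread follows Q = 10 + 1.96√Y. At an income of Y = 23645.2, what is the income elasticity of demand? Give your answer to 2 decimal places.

0.48

At Y = 23645.2: Q = 311.389.
dQ/dY = 1.96/(2√Y) = 0.00637316 at this income.
η = (dQ/dY)·(Y/Q) = 0.00637316 × (23645.2/311.389) = 0.48.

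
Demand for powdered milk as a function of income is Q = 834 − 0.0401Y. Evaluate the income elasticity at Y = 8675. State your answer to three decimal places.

At Y = 8675: Q = 486.133.
dQ/dY = −0.0401.
η = (dQ/dY)·(Y/Q) = -0.0401 × (8675/486.133) = -0.716.

-0.716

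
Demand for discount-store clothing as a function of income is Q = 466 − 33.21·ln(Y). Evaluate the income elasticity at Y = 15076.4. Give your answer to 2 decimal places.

-0.23

At Y = 15076.4: Q = 146.490.
dQ/dY = -33.21/Y = -0.00220278 at this income.
η = (dQ/dY)·(Y/Q) = -0.00220278 × (15076.4/146.490) = -0.23.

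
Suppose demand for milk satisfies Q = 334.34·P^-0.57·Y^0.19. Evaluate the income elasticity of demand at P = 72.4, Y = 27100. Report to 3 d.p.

0.190

For a multiplicative demand Q = A·P^α·Y^β, the income elasticity is β everywhere.
Here β = 0.19, so η = 0.190.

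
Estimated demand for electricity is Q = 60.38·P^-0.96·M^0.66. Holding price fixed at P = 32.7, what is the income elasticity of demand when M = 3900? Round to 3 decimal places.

0.660

For a multiplicative demand Q = A·P^α·M^β, the income elasticity is β everywhere.
Here β = 0.66, so η = 0.660.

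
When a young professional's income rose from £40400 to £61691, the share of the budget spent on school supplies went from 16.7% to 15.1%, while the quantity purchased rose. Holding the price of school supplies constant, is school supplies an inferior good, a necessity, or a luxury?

necessity

Quantity rises but the budget share falls as income rises, so 0 < η < 1.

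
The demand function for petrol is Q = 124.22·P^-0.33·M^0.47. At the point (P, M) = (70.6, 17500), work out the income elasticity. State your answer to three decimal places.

For a multiplicative demand Q = A·P^α·M^β, the income elasticity is β everywhere.
Here β = 0.47, so η = 0.470.

0.470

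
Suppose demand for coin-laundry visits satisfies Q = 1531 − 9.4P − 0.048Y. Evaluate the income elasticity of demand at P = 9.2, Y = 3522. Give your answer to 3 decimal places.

At P = 9.2, Y = 3522: Q = 1275.464.
Holding P constant, ∂Q/∂Y = −0.048.
η_Y = (∂Q/∂Y)·(Y/Q) = -0.048 × (3522/1275.464) = -0.133.

-0.133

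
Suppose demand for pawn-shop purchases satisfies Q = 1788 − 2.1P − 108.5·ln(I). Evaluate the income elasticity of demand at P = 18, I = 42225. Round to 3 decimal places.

At P = 18, I = 42225: Q = 594.592.
Holding P constant, ∂Q/∂I = -108.5/I = -0.00256957.
η_I = (∂Q/∂I)·(I/Q) = -0.00256957 × (42225/594.592) = -0.182.

-0.182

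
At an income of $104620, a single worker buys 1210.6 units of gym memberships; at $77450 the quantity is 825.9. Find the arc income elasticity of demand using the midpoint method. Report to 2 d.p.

ΔQ = 825.9 − 1210.6 = -384.7; midpoint Q̄ = (1210.6 + 825.9)/2 = 1018.25.
ΔI = 77450 − 104620 = -27170; midpoint Ī = (104620 + 77450)/2 = 91035.
η = (ΔQ/Q̄) ÷ (ΔI/Ī) = (-384.7/1018.25) ÷ (-27170/91035) = 1.27.

1.27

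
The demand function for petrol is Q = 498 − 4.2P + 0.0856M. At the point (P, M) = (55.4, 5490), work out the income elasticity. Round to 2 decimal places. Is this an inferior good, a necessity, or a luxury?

At P = 55.4, M = 5490: Q = 735.264.
Holding P constant, ∂Q/∂M = 0.0856.
η_M = (∂Q/∂M)·(M/Q) = 0.0856 × (5490/735.264) = 0.64.
Since 0 < η < 1, this is a necessity.

0.64 (necessity)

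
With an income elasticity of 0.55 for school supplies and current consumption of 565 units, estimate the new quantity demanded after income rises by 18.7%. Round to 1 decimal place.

%ΔQ ≈ η × %ΔI = 0.55 × 18.7% = 10.285%.
New Q ≈ 565 × (1 + 0.10285) = 623.1.

623.1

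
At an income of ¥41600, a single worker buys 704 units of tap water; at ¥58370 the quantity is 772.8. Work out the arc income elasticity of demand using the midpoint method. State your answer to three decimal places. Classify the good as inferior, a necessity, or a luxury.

ΔQ = 772.8 − 704 = 68.8; midpoint Q̄ = (704 + 772.8)/2 = 738.4.
ΔI = 58370 − 41600 = 16770; midpoint Ī = (41600 + 58370)/2 = 49985.
η = (ΔQ/Q̄) ÷ (ΔI/Ī) = (68.8/738.4) ÷ (16770/49985) = 0.278.
0 < η < 1 ⇒ necessity.

0.278 (necessity)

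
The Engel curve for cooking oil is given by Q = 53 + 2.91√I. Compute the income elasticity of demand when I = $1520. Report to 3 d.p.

0.341

At I = 1520: Q = 166.453.
dQ/dI = 2.91/(2√I) = 0.03732 at this income.
η = (dQ/dI)·(I/Q) = 0.03732 × (1520/166.453) = 0.341.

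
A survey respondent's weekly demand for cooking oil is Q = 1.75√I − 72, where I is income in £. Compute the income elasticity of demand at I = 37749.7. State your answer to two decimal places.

At I = 37749.7: Q = 268.012.
dQ/dI = 1.75/(2√I) = 0.00450351 at this income.
η = (dQ/dI)·(I/Q) = 0.00450351 × (37749.7/268.012) = 0.63.

0.63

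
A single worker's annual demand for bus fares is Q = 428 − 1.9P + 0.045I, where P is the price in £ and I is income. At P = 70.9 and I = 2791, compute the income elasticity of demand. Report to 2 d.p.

0.30

At P = 70.9, I = 2791: Q = 418.885.
Holding P constant, ∂Q/∂I = 0.045.
η_I = (∂Q/∂I)·(I/Q) = 0.045 × (2791/418.885) = 0.30.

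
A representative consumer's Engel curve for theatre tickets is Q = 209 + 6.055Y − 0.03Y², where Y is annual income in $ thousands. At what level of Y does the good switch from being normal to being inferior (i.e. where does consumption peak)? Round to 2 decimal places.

dQ/dY = 6.055 − 0.06Y.
The good is inferior where dQ/dY < 0. Setting dQ/dY = 0 gives Y = 6.055 / 0.06 = 100.92.

100.92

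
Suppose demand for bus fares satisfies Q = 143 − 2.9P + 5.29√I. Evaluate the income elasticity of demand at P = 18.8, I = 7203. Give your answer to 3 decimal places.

0.418

At P = 18.8, I = 7203: Q = 537.445.
Holding P constant, ∂Q/∂I = 5.29/(2√I) = 0.0311651.
η_I = (∂Q/∂I)·(I/Q) = 0.0311651 × (7203/537.445) = 0.418.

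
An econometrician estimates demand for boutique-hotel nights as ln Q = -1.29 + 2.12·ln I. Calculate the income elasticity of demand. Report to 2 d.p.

In a log-linear demand, the coefficient on ln I is the income elasticity.
So η = 2.12.

2.12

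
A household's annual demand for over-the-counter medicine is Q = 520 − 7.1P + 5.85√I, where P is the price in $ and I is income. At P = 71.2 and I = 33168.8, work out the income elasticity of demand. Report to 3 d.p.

At P = 71.2, I = 33168.8: Q = 1079.900.
Holding P constant, ∂Q/∂I = 5.85/(2√I) = 0.0160606.
η_I = (∂Q/∂I)·(I/Q) = 0.0160606 × (33168.8/1079.900) = 0.493.

0.493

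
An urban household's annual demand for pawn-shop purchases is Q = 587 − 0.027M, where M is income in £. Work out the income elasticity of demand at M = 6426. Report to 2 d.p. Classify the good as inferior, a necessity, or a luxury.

-0.42 (inferior good)

At M = 6426: Q = 413.498.
dQ/dM = −0.027.
η = (dQ/dM)·(M/Q) = -0.027 × (6426/413.498) = -0.42.
Since η < 0, the good is an inferior good.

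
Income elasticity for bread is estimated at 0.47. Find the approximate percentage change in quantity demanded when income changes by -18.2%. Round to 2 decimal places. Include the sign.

-8.55%

%ΔQ ≈ η × %ΔI = 0.47 × (-18.2%) = -8.55%.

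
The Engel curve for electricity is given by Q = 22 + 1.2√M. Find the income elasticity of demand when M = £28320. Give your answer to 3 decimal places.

At M = 28320: Q = 223.943.
dQ/dM = 1.2/(2√M) = 0.00356537 at this income.
η = (dQ/dM)·(M/Q) = 0.00356537 × (28320/223.943) = 0.451.

0.451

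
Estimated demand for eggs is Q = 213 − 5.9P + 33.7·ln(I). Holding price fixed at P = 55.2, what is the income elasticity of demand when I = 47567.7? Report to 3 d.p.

0.135

At P = 55.2, I = 47567.7: Q = 250.266.
Holding P constant, ∂Q/∂I = 33.7/I = 0.000708464.
η_I = (∂Q/∂I)·(I/Q) = 0.000708464 × (47567.7/250.266) = 0.135.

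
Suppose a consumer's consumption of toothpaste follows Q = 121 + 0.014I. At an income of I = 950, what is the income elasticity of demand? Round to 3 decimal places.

At I = 950: Q = 134.300.
dQ/dI = 0.014.
η = (dQ/dI)·(I/Q) = 0.014 × (950/134.300) = 0.099.

0.099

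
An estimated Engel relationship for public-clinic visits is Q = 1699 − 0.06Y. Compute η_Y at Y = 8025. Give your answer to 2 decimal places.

At Y = 8025: Q = 1217.500.
dQ/dY = −0.06.
η = (dQ/dY)·(Y/Q) = -0.06 × (8025/1217.500) = -0.40.

-0.40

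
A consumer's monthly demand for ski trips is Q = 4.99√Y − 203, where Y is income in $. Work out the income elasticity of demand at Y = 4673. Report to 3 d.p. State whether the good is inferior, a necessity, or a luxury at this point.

1.235 (luxury)

At Y = 4673: Q = 138.113.
dQ/dY = 4.99/(2√Y) = 0.0364983 at this income.
η = (dQ/dY)·(Y/Q) = 0.0364983 × (4673/138.113) = 1.235.
Since η > 1, the good is a luxury.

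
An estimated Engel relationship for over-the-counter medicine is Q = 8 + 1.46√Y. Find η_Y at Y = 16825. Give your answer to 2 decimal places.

At Y = 16825: Q = 197.378.
dQ/dY = 1.46/(2√Y) = 0.00562789 at this income.
η = (dQ/dY)·(Y/Q) = 0.00562789 × (16825/197.378) = 0.48.

0.48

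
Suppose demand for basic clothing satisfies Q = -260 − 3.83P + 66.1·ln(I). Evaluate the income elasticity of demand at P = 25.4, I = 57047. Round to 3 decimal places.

0.180

At P = 25.4, I = 57047: Q = 366.621.
Holding P constant, ∂Q/∂I = 66.1/I = 0.00115869.
η_I = (∂Q/∂I)·(I/Q) = 0.00115869 × (57047/366.621) = 0.180.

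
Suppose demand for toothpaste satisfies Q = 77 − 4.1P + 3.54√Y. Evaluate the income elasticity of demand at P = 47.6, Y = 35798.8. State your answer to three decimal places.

0.607

At P = 47.6, Y = 35798.8: Q = 551.628.
Holding P constant, ∂Q/∂Y = 3.54/(2√Y) = 0.0093549.
η_Y = (∂Q/∂Y)·(Y/Q) = 0.0093549 × (35798.8/551.628) = 0.607.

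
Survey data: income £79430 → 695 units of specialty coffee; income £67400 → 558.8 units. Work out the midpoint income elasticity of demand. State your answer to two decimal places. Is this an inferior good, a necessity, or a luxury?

ΔQ = 558.8 − 695 = -136.2; midpoint Q̄ = (695 + 558.8)/2 = 626.9.
ΔI = 67400 − 79430 = -12030; midpoint Ī = (79430 + 67400)/2 = 73415.
η = (ΔQ/Q̄) ÷ (ΔI/Ī) = (-136.2/626.9) ÷ (-12030/73415) = 1.33.
η > 1 ⇒ luxury.

1.33 (luxury)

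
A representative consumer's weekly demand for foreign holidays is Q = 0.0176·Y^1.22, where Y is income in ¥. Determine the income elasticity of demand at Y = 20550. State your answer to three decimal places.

1.220

For Q = A·Y^β the income elasticity is constant and equal to β.
Here β = 1.22, so η = 1.220.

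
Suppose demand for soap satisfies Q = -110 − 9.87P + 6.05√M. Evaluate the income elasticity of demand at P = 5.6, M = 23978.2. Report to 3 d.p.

0.607

At P = 5.6, M = 23978.2: Q = 771.564.
Holding P constant, ∂Q/∂M = 6.05/(2√M) = 0.0195352.
η_M = (∂Q/∂M)·(M/Q) = 0.0195352 × (23978.2/771.564) = 0.607.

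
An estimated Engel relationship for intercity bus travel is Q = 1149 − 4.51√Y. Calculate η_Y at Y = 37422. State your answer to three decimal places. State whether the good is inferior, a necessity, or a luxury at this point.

At Y = 37422: Q = 276.551.
dQ/dY = -4.51/(2√Y) = -0.0116569 at this income.
η = (dQ/dY)·(Y/Q) = -0.0116569 × (37422/276.551) = -1.577.
Since η < 0, the good is an inferior good.

-1.577 (inferior good)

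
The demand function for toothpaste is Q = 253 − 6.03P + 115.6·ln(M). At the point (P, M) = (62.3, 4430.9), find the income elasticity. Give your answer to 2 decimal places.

0.14

At P = 62.3, M = 4430.9: Q = 847.950.
Holding P constant, ∂Q/∂M = 115.6/M = 0.0260895.
η_M = (∂Q/∂M)·(M/Q) = 0.0260895 × (4430.9/847.950) = 0.14.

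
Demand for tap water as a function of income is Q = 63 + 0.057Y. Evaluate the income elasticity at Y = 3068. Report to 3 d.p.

At Y = 3068: Q = 237.876.
dQ/dY = 0.057.
η = (dQ/dY)·(Y/Q) = 0.057 × (3068/237.876) = 0.735.

0.735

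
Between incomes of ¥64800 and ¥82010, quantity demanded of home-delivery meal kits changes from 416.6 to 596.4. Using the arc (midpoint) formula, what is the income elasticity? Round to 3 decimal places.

1.514

ΔQ = 596.4 − 416.6 = 179.8; midpoint Q̄ = (416.6 + 596.4)/2 = 506.5.
ΔI = 82010 − 64800 = 17210; midpoint Ī = (64800 + 82010)/2 = 73405.
η = (ΔQ/Q̄) ÷ (ΔI/Ī) = (179.8/506.5) ÷ (17210/73405) = 1.514.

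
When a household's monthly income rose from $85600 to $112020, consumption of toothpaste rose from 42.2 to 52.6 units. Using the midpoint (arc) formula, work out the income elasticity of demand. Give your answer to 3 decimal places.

ΔQ = 52.6 − 42.2 = 10.4; midpoint Q̄ = (42.2 + 52.6)/2 = 47.4.
ΔI = 112020 − 85600 = 26420; midpoint Ī = (85600 + 112020)/2 = 98810.
η = (ΔQ/Q̄) ÷ (ΔI/Ī) = (10.4/47.4) ÷ (26420/98810) = 0.821.

0.821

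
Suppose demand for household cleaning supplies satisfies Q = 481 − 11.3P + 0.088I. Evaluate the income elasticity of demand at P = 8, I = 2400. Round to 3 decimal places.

At P = 8, I = 2400: Q = 601.800.
Holding P constant, ∂Q/∂I = 0.088.
η_I = (∂Q/∂I)·(I/Q) = 0.088 × (2400/601.800) = 0.351.

0.351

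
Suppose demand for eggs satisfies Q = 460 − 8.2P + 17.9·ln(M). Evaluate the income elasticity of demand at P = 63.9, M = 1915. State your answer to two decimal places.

0.25

At P = 63.9, M = 1915: Q = 71.299.
Holding P constant, ∂Q/∂M = 17.9/M = 0.00934726.
η_M = (∂Q/∂M)·(M/Q) = 0.00934726 × (1915/71.299) = 0.25.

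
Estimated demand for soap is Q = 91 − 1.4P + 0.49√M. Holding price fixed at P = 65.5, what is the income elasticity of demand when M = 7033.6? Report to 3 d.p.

At P = 65.5, M = 7033.6: Q = 40.395.
Holding P constant, ∂Q/∂M = 0.49/(2√M) = 0.00292131.
η_M = (∂Q/∂M)·(M/Q) = 0.00292131 × (7033.6/40.395) = 0.509.

0.509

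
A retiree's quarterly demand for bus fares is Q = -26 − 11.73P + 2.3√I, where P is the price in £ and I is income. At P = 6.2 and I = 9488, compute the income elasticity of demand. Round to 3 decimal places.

At P = 6.2, I = 9488: Q = 125.309.
Holding P constant, ∂Q/∂I = 2.3/(2√I) = 0.0118062.
η_I = (∂Q/∂I)·(I/Q) = 0.0118062 × (9488/125.309) = 0.894.

0.894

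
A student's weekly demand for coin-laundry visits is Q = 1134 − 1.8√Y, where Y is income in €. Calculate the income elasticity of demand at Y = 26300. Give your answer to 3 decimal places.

At Y = 26300: Q = 842.089.
dQ/dY = -1.8/(2√Y) = -0.00554964 at this income.
η = (dQ/dY)·(Y/Q) = -0.00554964 × (26300/842.089) = -0.173.

-0.173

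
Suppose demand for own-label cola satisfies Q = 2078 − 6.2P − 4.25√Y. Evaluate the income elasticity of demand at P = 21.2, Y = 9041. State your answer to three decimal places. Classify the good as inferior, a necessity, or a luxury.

-0.131 (inferior good)

At P = 21.2, Y = 9041: Q = 1542.452.
Holding P constant, ∂Q/∂Y = -4.25/(2√Y) = -0.0223486.
η_Y = (∂Q/∂Y)·(Y/Q) = -0.0223486 × (9041/1542.452) = -0.131.
Since η < 0, this is an inferior good.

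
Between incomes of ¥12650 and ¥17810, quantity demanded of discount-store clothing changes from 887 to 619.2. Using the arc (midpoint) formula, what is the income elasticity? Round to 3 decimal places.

-1.050

ΔQ = 619.2 − 887 = -267.8; midpoint Q̄ = (887 + 619.2)/2 = 753.1.
ΔI = 17810 − 12650 = 5160; midpoint Ī = (12650 + 17810)/2 = 15230.
η = (ΔQ/Q̄) ÷ (ΔI/Ī) = (-267.8/753.1) ÷ (5160/15230) = -1.050.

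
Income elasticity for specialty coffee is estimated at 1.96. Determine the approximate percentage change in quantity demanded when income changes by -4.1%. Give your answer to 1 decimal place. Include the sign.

-8.0%

%ΔQ ≈ η × %ΔI = 1.96 × (-4.1%) = -8.0%.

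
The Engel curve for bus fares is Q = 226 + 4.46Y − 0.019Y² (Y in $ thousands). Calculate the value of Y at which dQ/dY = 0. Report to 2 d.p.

117.37

dQ/dY = 4.46 − 0.038Y.
The good is inferior where dQ/dY < 0. Setting dQ/dY = 0 gives Y = 4.46 / 0.038 = 117.37.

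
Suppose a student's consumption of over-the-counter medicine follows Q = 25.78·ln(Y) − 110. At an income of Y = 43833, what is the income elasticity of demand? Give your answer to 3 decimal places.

At Y = 43833: Q = 165.540.
dQ/dY = 25.78/Y = 0.000588141 at this income.
η = (dQ/dY)·(Y/Q) = 0.000588141 × (43833/165.540) = 0.156.

0.156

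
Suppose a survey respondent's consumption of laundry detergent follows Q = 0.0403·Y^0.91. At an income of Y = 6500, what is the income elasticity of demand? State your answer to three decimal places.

0.910

For Q = A·Y^β the income elasticity is constant and equal to β.
Here β = 0.91, so η = 0.910.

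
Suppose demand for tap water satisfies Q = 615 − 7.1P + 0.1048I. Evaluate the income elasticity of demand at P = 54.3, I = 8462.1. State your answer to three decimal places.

0.794

At P = 54.3, I = 8462.1: Q = 1116.298.
Holding P constant, ∂Q/∂I = 0.1048.
η_I = (∂Q/∂I)·(I/Q) = 0.1048 × (8462.1/1116.298) = 0.794.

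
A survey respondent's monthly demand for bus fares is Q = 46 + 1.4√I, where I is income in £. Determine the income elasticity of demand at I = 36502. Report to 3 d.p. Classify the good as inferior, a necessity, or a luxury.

0.427 (necessity)

At I = 36502: Q = 313.477.
dQ/dI = 1.4/(2√I) = 0.00366387 at this income.
η = (dQ/dI)·(I/Q) = 0.00366387 × (36502/313.477) = 0.427.
Since 0 < η < 1, the good is a necessity.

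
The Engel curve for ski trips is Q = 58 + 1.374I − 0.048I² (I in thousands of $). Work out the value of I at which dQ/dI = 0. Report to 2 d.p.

14.31

dQ/dI = 1.374 − 0.096I.
The good is inferior where dQ/dI < 0. Setting dQ/dI = 0 gives I = 1.374 / 0.096 = 14.31.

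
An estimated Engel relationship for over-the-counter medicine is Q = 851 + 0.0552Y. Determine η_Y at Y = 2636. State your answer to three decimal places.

0.146

At Y = 2636: Q = 996.507.
dQ/dY = 0.0552.
η = (dQ/dY)·(Y/Q) = 0.0552 × (2636/996.507) = 0.146.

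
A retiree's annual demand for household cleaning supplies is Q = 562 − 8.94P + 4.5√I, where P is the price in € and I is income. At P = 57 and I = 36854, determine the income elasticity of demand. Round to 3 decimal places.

At P = 57, I = 36854: Q = 916.303.
Holding P constant, ∂Q/∂I = 4.5/(2√I) = 0.0117203.
η_I = (∂Q/∂I)·(I/Q) = 0.0117203 × (36854/916.303) = 0.471.

0.471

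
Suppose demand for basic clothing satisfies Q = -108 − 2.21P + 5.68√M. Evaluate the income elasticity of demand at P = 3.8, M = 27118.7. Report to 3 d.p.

At P = 3.8, M = 27118.7: Q = 818.971.
Holding P constant, ∂Q/∂M = 5.68/(2√M) = 0.0172458.
η_M = (∂Q/∂M)·(M/Q) = 0.0172458 × (27118.7/818.971) = 0.571.

0.571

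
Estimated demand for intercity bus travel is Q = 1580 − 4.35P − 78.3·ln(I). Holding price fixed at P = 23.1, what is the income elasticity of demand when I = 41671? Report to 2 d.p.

-0.12

At P = 23.1, I = 41671: Q = 646.594.
Holding P constant, ∂Q/∂I = -78.3/I = -0.001879.
η_I = (∂Q/∂I)·(I/Q) = -0.001879 × (41671/646.594) = -0.12.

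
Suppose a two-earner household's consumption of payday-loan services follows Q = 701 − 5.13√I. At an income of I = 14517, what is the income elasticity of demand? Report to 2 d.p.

-3.73

At I = 14517: Q = 82.904.
dQ/dI = -5.13/(2√I) = -0.0212887 at this income.
η = (dQ/dI)·(I/Q) = -0.0212887 × (14517/82.904) = -3.73.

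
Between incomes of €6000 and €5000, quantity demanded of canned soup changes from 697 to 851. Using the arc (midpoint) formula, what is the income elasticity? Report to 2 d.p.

ΔQ = 851 − 697 = 154; midpoint Q̄ = (697 + 851)/2 = 774.
ΔI = 5000 − 6000 = -1000; midpoint Ī = (6000 + 5000)/2 = 5500.
η = (ΔQ/Q̄) ÷ (ΔI/Ī) = (154/774) ÷ (-1000/5500) = -1.09.

-1.09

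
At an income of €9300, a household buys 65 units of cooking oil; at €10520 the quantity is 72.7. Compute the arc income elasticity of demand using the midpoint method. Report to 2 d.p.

ΔQ = 72.7 − 65 = 7.7; midpoint Q̄ = (65 + 72.7)/2 = 68.85.
ΔI = 10520 − 9300 = 1220; midpoint Ī = (9300 + 10520)/2 = 9910.
η = (ΔQ/Q̄) ÷ (ΔI/Ī) = (7.7/68.85) ÷ (1220/9910) = 0.91.

0.91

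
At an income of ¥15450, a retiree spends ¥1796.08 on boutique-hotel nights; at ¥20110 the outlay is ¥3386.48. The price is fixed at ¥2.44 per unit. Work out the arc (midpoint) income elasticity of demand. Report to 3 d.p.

2.342

With a constant price, Q₁ = 1796.08/2.44 = 736.098 and Q₂ = 3386.48/2.44 = 1387.902 (equivalently, work directly with expenditure since P cancels).
Midpoint %ΔQ = (3386.48 − 1796.08)/2591.28 = 0.61375; midpoint %ΔI = (20110 − 15450)/17780 = 0.26209.
η = 0.61375 / 0.26209 = 2.342.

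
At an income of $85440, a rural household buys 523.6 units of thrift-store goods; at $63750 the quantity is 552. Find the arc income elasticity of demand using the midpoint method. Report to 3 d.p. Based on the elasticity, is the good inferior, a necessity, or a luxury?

ΔQ = 552 − 523.6 = 28.4; midpoint Q̄ = (523.6 + 552)/2 = 537.8.
ΔI = 63750 − 85440 = -21690; midpoint Ī = (85440 + 63750)/2 = 74595.
η = (ΔQ/Q̄) ÷ (ΔI/Ī) = (28.4/537.8) ÷ (-21690/74595) = -0.182.
η < 0 ⇒ inferior good.

-0.182 (inferior good)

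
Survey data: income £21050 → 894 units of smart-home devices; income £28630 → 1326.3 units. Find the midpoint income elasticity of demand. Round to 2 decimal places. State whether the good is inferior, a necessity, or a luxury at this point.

1.28 (luxury)

ΔQ = 1326.3 − 894 = 432.3; midpoint Q̄ = (894 + 1326.3)/2 = 1110.15.
ΔI = 28630 − 21050 = 7580; midpoint Ī = (21050 + 28630)/2 = 24840.
η = (ΔQ/Q̄) ÷ (ΔI/Ī) = (432.3/1110.15) ÷ (7580/24840) = 1.28.
η > 1 ⇒ luxury.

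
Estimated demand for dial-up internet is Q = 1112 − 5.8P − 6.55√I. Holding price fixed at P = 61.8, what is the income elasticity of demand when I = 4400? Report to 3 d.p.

-0.681

At P = 61.8, I = 4400: Q = 319.082.
Holding P constant, ∂Q/∂I = -6.55/(2√I) = -0.0493725.
η_I = (∂Q/∂I)·(I/Q) = -0.0493725 × (4400/319.082) = -0.681.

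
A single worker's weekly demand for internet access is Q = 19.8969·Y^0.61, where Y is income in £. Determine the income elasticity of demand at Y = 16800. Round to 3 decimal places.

0.610

For Q = A·Y^β the income elasticity is constant and equal to β.
Here β = 0.61, so η = 0.610.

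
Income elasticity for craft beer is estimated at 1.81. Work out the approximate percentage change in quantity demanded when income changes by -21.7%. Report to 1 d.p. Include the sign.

-39.3%

%ΔQ ≈ η × %ΔI = 1.81 × (-21.7%) = -39.3%.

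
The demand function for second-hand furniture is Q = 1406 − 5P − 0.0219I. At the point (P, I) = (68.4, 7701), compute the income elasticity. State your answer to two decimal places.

At P = 68.4, I = 7701: Q = 895.348.
Holding P constant, ∂Q/∂I = −0.0219.
η_I = (∂Q/∂I)·(I/Q) = -0.0219 × (7701/895.348) = -0.19.

-0.19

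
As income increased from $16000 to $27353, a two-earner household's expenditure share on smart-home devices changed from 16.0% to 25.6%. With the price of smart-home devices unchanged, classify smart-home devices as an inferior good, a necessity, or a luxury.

luxury

The budget share rises as income rises, so η > 1.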